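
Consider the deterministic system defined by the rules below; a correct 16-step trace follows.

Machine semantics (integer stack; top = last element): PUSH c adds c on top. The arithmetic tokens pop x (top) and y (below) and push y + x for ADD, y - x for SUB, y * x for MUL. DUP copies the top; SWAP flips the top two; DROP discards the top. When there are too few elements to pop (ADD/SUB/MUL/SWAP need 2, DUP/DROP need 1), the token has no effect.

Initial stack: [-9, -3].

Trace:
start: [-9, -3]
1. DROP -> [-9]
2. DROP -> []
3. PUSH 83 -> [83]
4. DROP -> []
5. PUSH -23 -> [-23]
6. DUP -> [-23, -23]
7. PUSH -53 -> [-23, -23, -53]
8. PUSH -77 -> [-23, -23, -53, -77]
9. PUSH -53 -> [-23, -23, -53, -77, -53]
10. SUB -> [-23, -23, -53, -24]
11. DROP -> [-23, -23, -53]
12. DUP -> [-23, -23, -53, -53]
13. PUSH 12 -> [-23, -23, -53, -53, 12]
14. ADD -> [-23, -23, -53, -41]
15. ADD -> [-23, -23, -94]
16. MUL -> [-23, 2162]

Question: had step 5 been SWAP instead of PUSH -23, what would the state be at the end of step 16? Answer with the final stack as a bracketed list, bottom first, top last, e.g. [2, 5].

[-94]

(re-executing from step 5 with the substitution; state before step 5: [])
5. SWAP -> []
6. DUP -> []
7. PUSH -53 -> [-53]
8. PUSH -77 -> [-53, -77]
9. PUSH -53 -> [-53, -77, -53]
10. SUB -> [-53, -24]
11. DROP -> [-53]
12. DUP -> [-53, -53]
13. PUSH 12 -> [-53, -53, 12]
14. ADD -> [-53, -41]
15. ADD -> [-94]
16. MUL -> [-94]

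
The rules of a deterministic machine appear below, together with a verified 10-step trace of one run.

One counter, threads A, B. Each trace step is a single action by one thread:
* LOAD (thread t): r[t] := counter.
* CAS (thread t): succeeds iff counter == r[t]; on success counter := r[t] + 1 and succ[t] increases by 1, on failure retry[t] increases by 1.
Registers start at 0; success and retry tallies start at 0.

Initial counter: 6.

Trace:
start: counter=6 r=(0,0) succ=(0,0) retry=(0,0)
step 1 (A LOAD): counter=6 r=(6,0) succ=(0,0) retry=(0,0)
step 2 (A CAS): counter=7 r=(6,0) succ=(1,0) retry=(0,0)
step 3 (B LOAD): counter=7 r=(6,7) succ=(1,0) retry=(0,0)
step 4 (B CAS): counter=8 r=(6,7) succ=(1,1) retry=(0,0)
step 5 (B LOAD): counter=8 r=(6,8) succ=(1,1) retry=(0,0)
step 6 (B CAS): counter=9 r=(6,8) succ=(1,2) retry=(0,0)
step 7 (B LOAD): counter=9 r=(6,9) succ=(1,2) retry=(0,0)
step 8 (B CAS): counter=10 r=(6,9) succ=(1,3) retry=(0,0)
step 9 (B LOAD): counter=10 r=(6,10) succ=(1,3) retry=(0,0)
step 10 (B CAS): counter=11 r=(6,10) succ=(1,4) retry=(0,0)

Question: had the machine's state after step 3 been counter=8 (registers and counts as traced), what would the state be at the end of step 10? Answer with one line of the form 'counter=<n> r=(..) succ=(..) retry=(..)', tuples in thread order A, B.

counter=11 r=(6,10) succ=(1,3) retry=(0,1)

state after step 3 := counter=8 r=(6,7) succ=(1,0) retry=(0,0)
step 4 (B CAS): counter=8 r=(6,7) succ=(1,0) retry=(0,1)
step 5 (B LOAD): counter=8 r=(6,8) succ=(1,0) retry=(0,1)
step 6 (B CAS): counter=9 r=(6,8) succ=(1,1) retry=(0,1)
step 7 (B LOAD): counter=9 r=(6,9) succ=(1,1) retry=(0,1)
step 8 (B CAS): counter=10 r=(6,9) succ=(1,2) retry=(0,1)
step 9 (B LOAD): counter=10 r=(6,10) succ=(1,2) retry=(0,1)
step 10 (B CAS): counter=11 r=(6,10) succ=(1,3) retry=(0,1)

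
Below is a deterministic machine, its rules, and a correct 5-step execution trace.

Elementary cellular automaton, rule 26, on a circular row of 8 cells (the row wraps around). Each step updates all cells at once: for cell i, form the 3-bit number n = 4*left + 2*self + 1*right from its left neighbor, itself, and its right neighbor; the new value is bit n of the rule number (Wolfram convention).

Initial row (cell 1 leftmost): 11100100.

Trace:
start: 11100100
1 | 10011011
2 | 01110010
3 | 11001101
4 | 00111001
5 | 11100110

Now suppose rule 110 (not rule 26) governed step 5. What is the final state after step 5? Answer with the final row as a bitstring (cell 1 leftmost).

01101011

(re-executing step 5 under rule 110; state before step 5: 00111001)
5 | 01101011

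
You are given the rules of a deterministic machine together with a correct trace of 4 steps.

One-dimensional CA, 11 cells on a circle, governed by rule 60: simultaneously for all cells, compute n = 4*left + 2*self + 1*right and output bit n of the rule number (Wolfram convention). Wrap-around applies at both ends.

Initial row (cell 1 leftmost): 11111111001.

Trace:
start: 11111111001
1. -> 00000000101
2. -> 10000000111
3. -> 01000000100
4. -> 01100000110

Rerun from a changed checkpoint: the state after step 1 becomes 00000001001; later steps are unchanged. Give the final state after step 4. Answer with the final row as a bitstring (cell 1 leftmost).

11100001110

state after step 1 := 00000001001
2. -> 10000001101
3. -> 01000001011
4. -> 11100001110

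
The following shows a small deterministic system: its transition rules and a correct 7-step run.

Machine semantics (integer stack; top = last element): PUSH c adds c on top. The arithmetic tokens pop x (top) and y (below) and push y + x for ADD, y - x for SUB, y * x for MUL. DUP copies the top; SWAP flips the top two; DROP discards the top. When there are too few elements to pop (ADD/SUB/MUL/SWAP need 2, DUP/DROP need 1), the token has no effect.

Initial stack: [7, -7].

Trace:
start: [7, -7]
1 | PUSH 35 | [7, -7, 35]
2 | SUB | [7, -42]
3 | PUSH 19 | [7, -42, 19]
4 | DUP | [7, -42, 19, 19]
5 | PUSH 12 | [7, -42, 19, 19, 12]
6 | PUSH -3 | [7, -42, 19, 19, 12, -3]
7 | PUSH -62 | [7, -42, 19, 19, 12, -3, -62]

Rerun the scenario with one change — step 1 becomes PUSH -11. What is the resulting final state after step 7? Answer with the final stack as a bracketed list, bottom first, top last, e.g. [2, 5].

[7, 4, 19, 19, 12, -3, -62]

(re-executing from step 1 with the substitution; state before step 1: [7, -7])
1 | PUSH -11 | [7, -7, -11]
2 | SUB | [7, 4]
3 | PUSH 19 | [7, 4, 19]
4 | DUP | [7, 4, 19, 19]
5 | PUSH 12 | [7, 4, 19, 19, 12]
6 | PUSH -3 | [7, 4, 19, 19, 12, -3]
7 | PUSH -62 | [7, 4, 19, 19, 12, -3, -62]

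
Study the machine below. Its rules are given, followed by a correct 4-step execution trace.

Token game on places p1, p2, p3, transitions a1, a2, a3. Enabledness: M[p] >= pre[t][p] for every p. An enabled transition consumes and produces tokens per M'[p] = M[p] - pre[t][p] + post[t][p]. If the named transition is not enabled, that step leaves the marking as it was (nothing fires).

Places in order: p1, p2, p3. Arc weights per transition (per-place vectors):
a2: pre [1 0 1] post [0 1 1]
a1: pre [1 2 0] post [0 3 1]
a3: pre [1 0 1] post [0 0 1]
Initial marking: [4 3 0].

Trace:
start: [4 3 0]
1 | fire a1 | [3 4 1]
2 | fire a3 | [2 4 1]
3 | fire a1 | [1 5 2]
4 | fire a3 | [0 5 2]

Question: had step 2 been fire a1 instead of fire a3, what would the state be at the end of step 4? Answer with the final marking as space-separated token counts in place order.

(re-executing from step 2 with the substitution; state before step 2: [3 4 1])
2 | fire a1 | [2 5 2]
3 | fire a1 | [1 6 3]
4 | fire a3 | [0 6 3]

0 6 3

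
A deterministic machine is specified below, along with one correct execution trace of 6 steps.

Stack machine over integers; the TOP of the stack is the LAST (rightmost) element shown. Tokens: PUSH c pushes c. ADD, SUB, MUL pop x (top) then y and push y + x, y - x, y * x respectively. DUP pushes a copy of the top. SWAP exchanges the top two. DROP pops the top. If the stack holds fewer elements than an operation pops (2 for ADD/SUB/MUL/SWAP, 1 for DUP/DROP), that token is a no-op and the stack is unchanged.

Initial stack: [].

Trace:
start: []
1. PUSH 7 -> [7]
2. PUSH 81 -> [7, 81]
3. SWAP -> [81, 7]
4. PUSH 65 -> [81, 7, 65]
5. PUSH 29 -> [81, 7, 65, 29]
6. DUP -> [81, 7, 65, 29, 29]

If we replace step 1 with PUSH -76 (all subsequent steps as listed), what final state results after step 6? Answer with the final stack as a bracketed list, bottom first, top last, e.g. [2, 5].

(re-executing from step 1 with the substitution; state before step 1: [])
1. PUSH -76 -> [-76]
2. PUSH 81 -> [-76, 81]
3. SWAP -> [81, -76]
4. PUSH 65 -> [81, -76, 65]
5. PUSH 29 -> [81, -76, 65, 29]
6. DUP -> [81, -76, 65, 29, 29]

[81, -76, 65, 29, 29]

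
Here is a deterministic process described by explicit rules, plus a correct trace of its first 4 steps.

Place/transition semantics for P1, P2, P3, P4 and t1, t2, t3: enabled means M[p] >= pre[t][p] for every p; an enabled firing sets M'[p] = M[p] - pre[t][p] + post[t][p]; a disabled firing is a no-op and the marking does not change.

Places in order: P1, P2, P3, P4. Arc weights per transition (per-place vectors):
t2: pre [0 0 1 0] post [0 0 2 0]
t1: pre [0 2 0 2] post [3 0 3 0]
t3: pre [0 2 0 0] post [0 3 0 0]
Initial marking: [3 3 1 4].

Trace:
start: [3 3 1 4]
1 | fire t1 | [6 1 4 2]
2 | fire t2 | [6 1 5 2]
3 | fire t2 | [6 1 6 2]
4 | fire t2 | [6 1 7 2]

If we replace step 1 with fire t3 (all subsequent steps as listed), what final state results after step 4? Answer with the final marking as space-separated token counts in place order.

(re-executing from step 1 with the substitution; state before step 1: [3 3 1 4])
1 | fire t3 | [3 4 1 4]
2 | fire t2 | [3 4 2 4]
3 | fire t2 | [3 4 3 4]
4 | fire t2 | [3 4 4 4]

3 4 4 4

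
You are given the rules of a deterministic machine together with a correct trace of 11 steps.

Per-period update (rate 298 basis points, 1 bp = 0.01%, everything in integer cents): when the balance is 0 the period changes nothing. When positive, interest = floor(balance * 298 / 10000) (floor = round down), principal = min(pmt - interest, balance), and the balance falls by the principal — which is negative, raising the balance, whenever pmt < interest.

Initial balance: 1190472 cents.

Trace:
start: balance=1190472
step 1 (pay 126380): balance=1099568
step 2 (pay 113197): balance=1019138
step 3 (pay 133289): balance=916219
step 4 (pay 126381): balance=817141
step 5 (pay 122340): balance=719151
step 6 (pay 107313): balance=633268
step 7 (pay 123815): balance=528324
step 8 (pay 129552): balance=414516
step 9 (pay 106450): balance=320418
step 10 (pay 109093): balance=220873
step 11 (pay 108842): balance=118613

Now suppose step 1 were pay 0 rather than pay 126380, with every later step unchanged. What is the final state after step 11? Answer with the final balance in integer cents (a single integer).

288127

(re-executing from step 1 with the substitution; state before step 1: balance=1190472)
step 1 (pay 0): balance=1225948
step 2 (pay 113197): balance=1149284
step 3 (pay 133289): balance=1050243
step 4 (pay 126381): balance=955159
step 5 (pay 122340): balance=861282
step 6 (pay 107313): balance=779635
step 7 (pay 123815): balance=679053
step 8 (pay 129552): balance=569736
step 9 (pay 106450): balance=480264
step 10 (pay 109093): balance=385482
step 11 (pay 108842): balance=288127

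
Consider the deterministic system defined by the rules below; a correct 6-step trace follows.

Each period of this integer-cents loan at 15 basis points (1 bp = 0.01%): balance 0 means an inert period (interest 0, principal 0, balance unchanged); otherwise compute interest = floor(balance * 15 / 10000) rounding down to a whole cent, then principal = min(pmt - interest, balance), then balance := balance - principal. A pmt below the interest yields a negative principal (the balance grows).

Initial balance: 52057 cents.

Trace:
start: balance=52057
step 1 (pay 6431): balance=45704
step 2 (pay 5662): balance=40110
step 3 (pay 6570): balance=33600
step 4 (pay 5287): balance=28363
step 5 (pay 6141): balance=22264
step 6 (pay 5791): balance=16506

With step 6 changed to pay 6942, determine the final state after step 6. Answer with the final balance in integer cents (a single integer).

(re-executing from step 6 with the substitution; state before step 6: balance=22264)
step 6 (pay 6942): balance=15355

15355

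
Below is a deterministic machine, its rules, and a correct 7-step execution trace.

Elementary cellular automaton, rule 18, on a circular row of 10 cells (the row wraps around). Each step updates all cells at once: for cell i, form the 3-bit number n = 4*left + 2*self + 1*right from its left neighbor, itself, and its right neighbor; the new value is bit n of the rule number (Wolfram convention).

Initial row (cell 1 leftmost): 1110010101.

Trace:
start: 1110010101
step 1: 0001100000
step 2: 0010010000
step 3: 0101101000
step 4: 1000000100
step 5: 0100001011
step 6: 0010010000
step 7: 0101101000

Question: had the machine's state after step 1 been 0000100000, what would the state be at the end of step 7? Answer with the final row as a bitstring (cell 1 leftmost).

state after step 1 := 0000100000
step 2: 0001010000
step 3: 0010001000
step 4: 0101010100
step 5: 1000000010
step 6: 0100000100
step 7: 1010001010

1010001010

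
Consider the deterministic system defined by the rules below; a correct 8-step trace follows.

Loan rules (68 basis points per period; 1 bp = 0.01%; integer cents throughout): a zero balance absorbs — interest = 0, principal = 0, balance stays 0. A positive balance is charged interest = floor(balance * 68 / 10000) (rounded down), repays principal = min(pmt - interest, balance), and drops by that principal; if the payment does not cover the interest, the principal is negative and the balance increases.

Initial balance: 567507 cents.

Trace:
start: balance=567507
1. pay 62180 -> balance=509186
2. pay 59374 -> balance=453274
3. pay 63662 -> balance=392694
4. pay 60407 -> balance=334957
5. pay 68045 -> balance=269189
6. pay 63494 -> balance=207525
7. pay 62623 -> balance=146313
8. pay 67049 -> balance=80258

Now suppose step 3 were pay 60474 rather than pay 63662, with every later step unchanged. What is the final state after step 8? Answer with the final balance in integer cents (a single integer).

83556

(re-executing from step 3 with the substitution; state before step 3: balance=453274)
3. pay 60474 -> balance=395882
4. pay 60407 -> balance=338166
5. pay 68045 -> balance=272420
6. pay 63494 -> balance=210778
7. pay 62623 -> balance=149588
8. pay 67049 -> balance=83556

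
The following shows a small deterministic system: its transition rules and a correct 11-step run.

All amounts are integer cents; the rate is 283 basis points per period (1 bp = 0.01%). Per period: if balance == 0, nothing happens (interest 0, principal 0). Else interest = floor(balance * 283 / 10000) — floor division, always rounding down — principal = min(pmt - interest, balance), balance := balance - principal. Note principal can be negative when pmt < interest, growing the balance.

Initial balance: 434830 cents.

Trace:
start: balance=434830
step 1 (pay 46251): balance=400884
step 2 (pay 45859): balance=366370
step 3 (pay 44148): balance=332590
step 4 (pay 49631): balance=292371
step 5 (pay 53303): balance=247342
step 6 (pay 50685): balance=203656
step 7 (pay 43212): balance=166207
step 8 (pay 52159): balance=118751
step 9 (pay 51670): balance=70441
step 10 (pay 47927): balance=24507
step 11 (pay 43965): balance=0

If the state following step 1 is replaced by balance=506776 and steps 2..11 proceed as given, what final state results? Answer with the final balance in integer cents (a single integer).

121211

state after step 1 := balance=506776
step 2 (pay 45859): balance=475258
step 3 (pay 44148): balance=444559
step 4 (pay 49631): balance=407509
step 5 (pay 53303): balance=365738
step 6 (pay 50685): balance=325403
step 7 (pay 43212): balance=291399
step 8 (pay 52159): balance=247486
step 9 (pay 51670): balance=202819
step 10 (pay 47927): balance=160631
step 11 (pay 43965): balance=121211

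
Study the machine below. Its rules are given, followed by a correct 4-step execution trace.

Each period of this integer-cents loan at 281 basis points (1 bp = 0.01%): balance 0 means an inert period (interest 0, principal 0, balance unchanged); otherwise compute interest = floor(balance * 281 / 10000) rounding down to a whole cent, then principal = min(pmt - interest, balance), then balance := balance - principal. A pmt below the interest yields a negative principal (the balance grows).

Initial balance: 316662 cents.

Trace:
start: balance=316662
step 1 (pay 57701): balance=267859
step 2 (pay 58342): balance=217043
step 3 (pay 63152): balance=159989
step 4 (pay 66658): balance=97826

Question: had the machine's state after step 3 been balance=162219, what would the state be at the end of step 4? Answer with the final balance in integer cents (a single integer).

100119

state after step 3 := balance=162219
step 4 (pay 66658): balance=100119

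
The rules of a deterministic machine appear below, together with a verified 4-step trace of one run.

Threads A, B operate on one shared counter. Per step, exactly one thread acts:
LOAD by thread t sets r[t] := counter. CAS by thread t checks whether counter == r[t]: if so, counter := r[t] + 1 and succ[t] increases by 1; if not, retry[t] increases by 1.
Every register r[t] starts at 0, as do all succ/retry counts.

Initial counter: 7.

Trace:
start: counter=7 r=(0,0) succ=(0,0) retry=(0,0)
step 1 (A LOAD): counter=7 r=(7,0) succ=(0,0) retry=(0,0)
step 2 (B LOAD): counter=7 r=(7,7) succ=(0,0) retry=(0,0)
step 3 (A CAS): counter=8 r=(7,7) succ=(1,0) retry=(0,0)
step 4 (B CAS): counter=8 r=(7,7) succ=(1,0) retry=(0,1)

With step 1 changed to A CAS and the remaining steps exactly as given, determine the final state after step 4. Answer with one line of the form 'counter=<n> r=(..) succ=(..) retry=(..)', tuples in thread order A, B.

counter=8 r=(0,7) succ=(0,1) retry=(2,0)

(re-executing from step 1 with the substitution; state before step 1: counter=7 r=(0,0) succ=(0,0) retry=(0,0))
step 1 (A CAS): counter=7 r=(0,0) succ=(0,0) retry=(1,0)
step 2 (B LOAD): counter=7 r=(0,7) succ=(0,0) retry=(1,0)
step 3 (A CAS): counter=7 r=(0,7) succ=(0,0) retry=(2,0)
step 4 (B CAS): counter=8 r=(0,7) succ=(0,1) retry=(2,0)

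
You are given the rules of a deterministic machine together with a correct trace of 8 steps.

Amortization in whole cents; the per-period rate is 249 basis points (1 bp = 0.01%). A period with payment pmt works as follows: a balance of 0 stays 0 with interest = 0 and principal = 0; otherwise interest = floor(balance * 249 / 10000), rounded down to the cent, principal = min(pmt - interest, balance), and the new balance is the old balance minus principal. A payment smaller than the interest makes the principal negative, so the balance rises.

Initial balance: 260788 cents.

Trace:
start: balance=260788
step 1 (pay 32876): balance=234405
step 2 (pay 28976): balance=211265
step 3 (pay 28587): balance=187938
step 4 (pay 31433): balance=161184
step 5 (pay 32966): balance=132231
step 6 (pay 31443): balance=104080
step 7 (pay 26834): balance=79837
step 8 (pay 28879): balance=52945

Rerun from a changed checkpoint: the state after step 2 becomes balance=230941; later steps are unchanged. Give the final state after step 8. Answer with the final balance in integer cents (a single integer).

75752

state after step 2 := balance=230941
step 3 (pay 28587): balance=208104
step 4 (pay 31433): balance=181852
step 5 (pay 32966): balance=153414
step 6 (pay 31443): balance=125791
step 7 (pay 26834): balance=102089
step 8 (pay 28879): balance=75752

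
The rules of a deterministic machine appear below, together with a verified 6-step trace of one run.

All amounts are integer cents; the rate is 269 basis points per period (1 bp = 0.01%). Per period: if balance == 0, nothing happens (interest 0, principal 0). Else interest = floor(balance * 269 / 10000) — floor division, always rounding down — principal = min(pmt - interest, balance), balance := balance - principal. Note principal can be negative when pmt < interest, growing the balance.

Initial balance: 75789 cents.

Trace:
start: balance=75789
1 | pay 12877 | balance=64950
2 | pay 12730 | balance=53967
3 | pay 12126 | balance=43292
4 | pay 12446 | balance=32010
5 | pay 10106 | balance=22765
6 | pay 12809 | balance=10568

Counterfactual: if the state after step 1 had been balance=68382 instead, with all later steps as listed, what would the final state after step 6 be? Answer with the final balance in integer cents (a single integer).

state after step 1 := balance=68382
2 | pay 12730 | balance=57491
3 | pay 12126 | balance=46911
4 | pay 12446 | balance=35726
5 | pay 10106 | balance=26581
6 | pay 12809 | balance=14487

14487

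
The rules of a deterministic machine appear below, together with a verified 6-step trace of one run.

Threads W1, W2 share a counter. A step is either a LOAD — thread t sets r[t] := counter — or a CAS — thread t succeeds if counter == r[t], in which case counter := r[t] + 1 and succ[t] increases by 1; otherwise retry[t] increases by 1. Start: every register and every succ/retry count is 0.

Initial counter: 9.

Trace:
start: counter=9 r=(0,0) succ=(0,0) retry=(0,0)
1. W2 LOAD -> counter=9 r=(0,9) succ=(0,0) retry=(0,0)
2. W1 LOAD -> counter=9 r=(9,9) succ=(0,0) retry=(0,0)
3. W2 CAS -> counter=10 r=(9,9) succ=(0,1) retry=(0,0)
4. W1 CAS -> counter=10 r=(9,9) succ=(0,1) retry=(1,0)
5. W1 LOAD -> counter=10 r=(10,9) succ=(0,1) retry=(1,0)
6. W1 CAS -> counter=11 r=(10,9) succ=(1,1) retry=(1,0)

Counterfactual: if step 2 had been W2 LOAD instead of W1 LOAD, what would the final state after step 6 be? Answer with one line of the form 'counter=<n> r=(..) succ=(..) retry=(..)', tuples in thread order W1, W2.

(re-executing from step 2 with the substitution; state before step 2: counter=9 r=(0,9) succ=(0,0) retry=(0,0))
2. W2 LOAD -> counter=9 r=(0,9) succ=(0,0) retry=(0,0)
3. W2 CAS -> counter=10 r=(0,9) succ=(0,1) retry=(0,0)
4. W1 CAS -> counter=10 r=(0,9) succ=(0,1) retry=(1,0)
5. W1 LOAD -> counter=10 r=(10,9) succ=(0,1) retry=(1,0)
6. W1 CAS -> counter=11 r=(10,9) succ=(1,1) retry=(1,0)

counter=11 r=(10,9) succ=(1,1) retry=(1,0)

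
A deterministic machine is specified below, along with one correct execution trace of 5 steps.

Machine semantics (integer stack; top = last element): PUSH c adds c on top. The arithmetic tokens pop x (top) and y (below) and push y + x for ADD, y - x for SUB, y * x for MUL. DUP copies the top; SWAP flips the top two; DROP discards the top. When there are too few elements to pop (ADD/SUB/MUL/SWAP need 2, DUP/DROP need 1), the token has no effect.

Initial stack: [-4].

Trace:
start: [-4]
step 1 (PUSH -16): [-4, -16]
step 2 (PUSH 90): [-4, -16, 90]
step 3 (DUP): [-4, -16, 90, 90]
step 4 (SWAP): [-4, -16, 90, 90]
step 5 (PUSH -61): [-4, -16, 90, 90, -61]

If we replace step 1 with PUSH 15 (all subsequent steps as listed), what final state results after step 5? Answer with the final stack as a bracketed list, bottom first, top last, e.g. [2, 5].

(re-executing from step 1 with the substitution; state before step 1: [-4])
step 1 (PUSH 15): [-4, 15]
step 2 (PUSH 90): [-4, 15, 90]
step 3 (DUP): [-4, 15, 90, 90]
step 4 (SWAP): [-4, 15, 90, 90]
step 5 (PUSH -61): [-4, 15, 90, 90, -61]

[-4, 15, 90, 90, -61]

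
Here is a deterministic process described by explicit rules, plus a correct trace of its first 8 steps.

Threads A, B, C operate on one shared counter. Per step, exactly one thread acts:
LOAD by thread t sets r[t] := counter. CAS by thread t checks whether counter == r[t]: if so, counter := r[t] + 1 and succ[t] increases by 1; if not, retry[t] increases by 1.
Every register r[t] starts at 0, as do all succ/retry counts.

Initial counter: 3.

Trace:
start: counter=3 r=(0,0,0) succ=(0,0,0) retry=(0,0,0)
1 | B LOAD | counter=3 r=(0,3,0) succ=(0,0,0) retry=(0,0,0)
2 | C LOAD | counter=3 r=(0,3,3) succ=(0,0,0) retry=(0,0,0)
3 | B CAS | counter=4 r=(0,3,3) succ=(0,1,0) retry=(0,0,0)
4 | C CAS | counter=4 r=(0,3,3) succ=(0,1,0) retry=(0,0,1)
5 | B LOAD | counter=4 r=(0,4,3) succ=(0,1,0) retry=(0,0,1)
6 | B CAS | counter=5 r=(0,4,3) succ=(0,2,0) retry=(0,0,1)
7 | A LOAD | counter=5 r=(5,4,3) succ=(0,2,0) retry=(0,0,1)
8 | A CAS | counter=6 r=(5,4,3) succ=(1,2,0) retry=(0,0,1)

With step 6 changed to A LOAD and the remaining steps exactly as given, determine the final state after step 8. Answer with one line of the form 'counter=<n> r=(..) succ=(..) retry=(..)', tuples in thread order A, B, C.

counter=5 r=(4,4,3) succ=(1,1,0) retry=(0,0,1)

(re-executing from step 6 with the substitution; state before step 6: counter=4 r=(0,4,3) succ=(0,1,0) retry=(0,0,1))
6 | A LOAD | counter=4 r=(4,4,3) succ=(0,1,0) retry=(0,0,1)
7 | A LOAD | counter=4 r=(4,4,3) succ=(0,1,0) retry=(0,0,1)
8 | A CAS | counter=5 r=(4,4,3) succ=(1,1,0) retry=(0,0,1)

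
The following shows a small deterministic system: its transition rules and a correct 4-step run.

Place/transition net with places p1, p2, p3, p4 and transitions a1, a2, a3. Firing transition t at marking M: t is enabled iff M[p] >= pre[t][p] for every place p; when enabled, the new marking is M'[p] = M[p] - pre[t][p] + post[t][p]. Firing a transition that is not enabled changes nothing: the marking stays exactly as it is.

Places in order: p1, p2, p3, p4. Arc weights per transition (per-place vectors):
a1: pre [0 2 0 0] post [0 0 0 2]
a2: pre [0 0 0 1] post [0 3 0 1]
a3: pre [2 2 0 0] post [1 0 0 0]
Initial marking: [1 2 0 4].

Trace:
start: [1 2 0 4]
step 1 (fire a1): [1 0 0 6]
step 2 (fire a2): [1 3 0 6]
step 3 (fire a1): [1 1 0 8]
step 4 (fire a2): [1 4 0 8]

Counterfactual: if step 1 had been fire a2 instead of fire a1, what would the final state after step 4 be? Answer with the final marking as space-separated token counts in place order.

(re-executing from step 1 with the substitution; state before step 1: [1 2 0 4])
step 1 (fire a2): [1 5 0 4]
step 2 (fire a2): [1 8 0 4]
step 3 (fire a1): [1 6 0 6]
step 4 (fire a2): [1 9 0 6]

1 9 0 6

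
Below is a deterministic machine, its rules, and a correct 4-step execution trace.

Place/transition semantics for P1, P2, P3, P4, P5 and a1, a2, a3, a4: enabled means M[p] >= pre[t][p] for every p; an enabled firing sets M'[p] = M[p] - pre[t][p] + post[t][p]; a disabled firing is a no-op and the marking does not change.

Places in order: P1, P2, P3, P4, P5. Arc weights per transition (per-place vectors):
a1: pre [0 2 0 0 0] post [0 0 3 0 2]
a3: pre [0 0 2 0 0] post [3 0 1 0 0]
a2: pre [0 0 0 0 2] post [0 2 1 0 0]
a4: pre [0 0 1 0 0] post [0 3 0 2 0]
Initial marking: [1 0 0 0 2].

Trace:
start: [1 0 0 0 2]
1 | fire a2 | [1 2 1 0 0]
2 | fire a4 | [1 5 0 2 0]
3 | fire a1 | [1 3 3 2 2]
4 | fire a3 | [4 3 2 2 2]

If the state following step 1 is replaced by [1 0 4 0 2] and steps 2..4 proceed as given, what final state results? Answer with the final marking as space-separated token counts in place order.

4 1 5 2 4

state after step 1 := [1 0 4 0 2]
2 | fire a4 | [1 3 3 2 2]
3 | fire a1 | [1 1 6 2 4]
4 | fire a3 | [4 1 5 2 4]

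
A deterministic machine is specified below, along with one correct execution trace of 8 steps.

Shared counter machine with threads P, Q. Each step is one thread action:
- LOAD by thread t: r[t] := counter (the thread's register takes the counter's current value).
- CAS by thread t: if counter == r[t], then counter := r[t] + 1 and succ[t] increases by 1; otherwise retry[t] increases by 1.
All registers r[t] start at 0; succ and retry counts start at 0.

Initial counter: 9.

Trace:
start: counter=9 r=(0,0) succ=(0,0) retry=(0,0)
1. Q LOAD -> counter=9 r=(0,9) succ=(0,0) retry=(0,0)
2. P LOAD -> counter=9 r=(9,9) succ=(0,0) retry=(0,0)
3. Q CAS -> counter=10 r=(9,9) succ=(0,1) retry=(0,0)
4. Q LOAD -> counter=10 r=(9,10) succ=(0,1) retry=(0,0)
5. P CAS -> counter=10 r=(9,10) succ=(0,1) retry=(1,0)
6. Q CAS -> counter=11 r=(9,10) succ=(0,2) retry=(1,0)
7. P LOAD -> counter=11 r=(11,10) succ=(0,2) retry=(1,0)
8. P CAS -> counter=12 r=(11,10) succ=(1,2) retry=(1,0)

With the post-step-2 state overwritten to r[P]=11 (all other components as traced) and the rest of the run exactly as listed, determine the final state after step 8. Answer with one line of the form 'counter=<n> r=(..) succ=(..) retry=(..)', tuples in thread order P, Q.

counter=12 r=(11,10) succ=(1,2) retry=(1,0)

state after step 2 := counter=9 r=(11,9) succ=(0,0) retry=(0,0)
3. Q CAS -> counter=10 r=(11,9) succ=(0,1) retry=(0,0)
4. Q LOAD -> counter=10 r=(11,10) succ=(0,1) retry=(0,0)
5. P CAS -> counter=10 r=(11,10) succ=(0,1) retry=(1,0)
6. Q CAS -> counter=11 r=(11,10) succ=(0,2) retry=(1,0)
7. P LOAD -> counter=11 r=(11,10) succ=(0,2) retry=(1,0)
8. P CAS -> counter=12 r=(11,10) succ=(1,2) retry=(1,0)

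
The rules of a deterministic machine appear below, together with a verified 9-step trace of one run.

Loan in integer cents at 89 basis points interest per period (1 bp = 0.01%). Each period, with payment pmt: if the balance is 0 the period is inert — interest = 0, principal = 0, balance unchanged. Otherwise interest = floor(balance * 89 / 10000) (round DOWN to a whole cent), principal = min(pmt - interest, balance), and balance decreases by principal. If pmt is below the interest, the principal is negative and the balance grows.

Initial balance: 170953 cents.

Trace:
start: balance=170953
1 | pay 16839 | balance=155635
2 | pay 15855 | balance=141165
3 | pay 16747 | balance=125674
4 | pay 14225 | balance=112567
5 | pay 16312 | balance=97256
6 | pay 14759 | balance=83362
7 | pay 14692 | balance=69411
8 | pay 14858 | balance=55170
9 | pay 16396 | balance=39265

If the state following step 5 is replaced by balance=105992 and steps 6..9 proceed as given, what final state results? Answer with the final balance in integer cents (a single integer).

state after step 5 := balance=105992
6 | pay 14759 | balance=92176
7 | pay 14692 | balance=78304
8 | pay 14858 | balance=64142
9 | pay 16396 | balance=48316

48316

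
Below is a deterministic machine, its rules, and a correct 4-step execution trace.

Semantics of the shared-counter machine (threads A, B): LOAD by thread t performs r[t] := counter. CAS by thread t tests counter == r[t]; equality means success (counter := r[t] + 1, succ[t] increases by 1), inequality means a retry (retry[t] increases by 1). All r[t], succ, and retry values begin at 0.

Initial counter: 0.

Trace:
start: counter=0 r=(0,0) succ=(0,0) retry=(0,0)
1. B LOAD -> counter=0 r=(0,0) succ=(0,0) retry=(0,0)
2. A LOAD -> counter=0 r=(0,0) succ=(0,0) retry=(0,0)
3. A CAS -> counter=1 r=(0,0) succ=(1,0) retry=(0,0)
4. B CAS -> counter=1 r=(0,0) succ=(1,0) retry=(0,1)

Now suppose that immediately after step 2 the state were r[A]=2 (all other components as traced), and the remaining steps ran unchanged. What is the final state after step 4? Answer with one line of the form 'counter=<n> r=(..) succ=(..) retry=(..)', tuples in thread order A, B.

counter=1 r=(2,0) succ=(0,1) retry=(1,0)

state after step 2 := counter=0 r=(2,0) succ=(0,0) retry=(0,0)
3. A CAS -> counter=0 r=(2,0) succ=(0,0) retry=(1,0)
4. B CAS -> counter=1 r=(2,0) succ=(0,1) retry=(1,0)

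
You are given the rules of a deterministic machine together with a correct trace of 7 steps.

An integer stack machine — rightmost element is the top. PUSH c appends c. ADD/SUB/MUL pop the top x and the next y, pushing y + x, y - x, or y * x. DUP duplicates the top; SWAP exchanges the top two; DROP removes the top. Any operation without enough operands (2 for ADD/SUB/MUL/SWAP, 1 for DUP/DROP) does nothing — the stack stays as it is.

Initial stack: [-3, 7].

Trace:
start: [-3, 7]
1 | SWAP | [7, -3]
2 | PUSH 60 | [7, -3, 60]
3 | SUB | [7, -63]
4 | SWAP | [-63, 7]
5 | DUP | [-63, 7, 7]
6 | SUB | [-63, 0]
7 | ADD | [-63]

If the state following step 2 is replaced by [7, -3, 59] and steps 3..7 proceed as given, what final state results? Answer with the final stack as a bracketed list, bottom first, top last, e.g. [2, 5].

[-62]

state after step 2 := [7, -3, 59]
3 | SUB | [7, -62]
4 | SWAP | [-62, 7]
5 | DUP | [-62, 7, 7]
6 | SUB | [-62, 0]
7 | ADD | [-62]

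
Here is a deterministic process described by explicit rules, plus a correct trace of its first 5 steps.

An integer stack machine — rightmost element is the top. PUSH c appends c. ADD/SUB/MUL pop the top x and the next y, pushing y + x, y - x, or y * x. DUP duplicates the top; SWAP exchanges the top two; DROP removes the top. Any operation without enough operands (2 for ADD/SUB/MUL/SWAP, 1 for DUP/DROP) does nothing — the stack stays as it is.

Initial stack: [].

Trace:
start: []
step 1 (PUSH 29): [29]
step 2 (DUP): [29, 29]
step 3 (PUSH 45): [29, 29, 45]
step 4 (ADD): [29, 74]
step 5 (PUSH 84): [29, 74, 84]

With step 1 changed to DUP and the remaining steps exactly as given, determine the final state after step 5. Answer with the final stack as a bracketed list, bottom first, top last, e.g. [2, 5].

[45, 84]

(re-executing from step 1 with the substitution; state before step 1: [])
step 1 (DUP): []
step 2 (DUP): []
step 3 (PUSH 45): [45]
step 4 (ADD): [45]
step 5 (PUSH 84): [45, 84]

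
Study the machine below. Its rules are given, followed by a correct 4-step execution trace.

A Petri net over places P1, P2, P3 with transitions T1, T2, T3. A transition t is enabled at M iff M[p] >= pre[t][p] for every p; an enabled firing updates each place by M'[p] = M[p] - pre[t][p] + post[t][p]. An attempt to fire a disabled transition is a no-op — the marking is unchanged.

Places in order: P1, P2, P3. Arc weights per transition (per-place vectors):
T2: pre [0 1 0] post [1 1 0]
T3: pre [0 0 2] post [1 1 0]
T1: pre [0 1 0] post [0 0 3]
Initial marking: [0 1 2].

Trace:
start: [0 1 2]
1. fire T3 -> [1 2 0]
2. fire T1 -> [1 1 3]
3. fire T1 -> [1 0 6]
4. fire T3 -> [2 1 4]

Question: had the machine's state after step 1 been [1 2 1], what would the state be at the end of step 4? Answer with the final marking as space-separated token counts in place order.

2 1 5

state after step 1 := [1 2 1]
2. fire T1 -> [1 1 4]
3. fire T1 -> [1 0 7]
4. fire T3 -> [2 1 5]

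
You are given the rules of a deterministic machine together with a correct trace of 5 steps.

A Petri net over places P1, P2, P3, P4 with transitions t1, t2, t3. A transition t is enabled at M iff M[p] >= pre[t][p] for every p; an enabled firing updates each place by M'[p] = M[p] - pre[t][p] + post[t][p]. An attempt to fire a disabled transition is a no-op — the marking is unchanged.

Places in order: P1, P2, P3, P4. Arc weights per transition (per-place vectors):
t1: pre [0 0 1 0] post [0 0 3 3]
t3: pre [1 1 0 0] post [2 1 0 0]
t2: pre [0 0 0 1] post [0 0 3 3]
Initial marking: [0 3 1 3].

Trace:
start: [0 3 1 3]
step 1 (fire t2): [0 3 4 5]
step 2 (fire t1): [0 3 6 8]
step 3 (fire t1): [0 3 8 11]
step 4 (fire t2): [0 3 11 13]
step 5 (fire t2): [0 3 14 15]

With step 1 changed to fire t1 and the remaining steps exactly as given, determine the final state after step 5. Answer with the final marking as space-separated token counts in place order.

0 3 13 16

(re-executing from step 1 with the substitution; state before step 1: [0 3 1 3])
step 1 (fire t1): [0 3 3 6]
step 2 (fire t1): [0 3 5 9]
step 3 (fire t1): [0 3 7 12]
step 4 (fire t2): [0 3 10 14]
step 5 (fire t2): [0 3 13 16]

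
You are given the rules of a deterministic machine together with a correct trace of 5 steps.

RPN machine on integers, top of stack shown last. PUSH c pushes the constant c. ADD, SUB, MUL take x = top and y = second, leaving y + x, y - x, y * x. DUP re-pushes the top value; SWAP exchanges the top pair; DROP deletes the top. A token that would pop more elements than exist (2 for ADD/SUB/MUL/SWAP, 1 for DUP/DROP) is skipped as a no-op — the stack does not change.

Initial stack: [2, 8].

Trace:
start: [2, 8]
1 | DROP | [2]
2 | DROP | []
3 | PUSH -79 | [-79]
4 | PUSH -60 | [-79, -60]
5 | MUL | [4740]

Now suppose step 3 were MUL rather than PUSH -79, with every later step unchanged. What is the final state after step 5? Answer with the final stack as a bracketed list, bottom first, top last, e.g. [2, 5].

(re-executing from step 3 with the substitution; state before step 3: [])
3 | MUL | []
4 | PUSH -60 | [-60]
5 | MUL | [-60]

[-60]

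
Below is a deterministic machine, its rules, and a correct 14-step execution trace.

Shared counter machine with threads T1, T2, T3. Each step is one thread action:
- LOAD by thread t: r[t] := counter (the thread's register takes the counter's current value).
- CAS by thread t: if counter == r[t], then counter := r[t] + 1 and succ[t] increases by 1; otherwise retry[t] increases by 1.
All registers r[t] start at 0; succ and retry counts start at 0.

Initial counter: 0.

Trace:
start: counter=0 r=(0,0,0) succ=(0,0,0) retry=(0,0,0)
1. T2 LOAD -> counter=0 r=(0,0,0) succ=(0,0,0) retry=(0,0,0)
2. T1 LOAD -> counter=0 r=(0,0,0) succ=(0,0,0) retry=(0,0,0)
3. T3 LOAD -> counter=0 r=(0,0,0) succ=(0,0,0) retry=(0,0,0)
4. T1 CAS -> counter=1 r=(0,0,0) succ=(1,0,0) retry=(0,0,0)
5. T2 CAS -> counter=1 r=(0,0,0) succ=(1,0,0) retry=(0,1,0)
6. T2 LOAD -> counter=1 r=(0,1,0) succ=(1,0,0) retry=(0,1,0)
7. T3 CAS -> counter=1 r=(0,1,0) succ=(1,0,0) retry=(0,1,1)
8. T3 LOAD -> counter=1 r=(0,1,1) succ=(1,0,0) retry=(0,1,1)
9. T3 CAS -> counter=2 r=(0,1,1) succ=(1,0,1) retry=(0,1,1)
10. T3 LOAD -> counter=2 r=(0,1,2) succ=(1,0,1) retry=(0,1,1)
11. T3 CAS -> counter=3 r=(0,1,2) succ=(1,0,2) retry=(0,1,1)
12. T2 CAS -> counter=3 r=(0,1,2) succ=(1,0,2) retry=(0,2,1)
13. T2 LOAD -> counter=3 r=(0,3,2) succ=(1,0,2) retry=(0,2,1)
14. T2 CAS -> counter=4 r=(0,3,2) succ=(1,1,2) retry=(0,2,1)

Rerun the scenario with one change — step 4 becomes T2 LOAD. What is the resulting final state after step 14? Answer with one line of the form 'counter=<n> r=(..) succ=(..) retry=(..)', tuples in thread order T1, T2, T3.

(re-executing from step 4 with the substitution; state before step 4: counter=0 r=(0,0,0) succ=(0,0,0) retry=(0,0,0))
4. T2 LOAD -> counter=0 r=(0,0,0) succ=(0,0,0) retry=(0,0,0)
5. T2 CAS -> counter=1 r=(0,0,0) succ=(0,1,0) retry=(0,0,0)
6. T2 LOAD -> counter=1 r=(0,1,0) succ=(0,1,0) retry=(0,0,0)
7. T3 CAS -> counter=1 r=(0,1,0) succ=(0,1,0) retry=(0,0,1)
8. T3 LOAD -> counter=1 r=(0,1,1) succ=(0,1,0) retry=(0,0,1)
9. T3 CAS -> counter=2 r=(0,1,1) succ=(0,1,1) retry=(0,0,1)
10. T3 LOAD -> counter=2 r=(0,1,2) succ=(0,1,1) retry=(0,0,1)
11. T3 CAS -> counter=3 r=(0,1,2) succ=(0,1,2) retry=(0,0,1)
12. T2 CAS -> counter=3 r=(0,1,2) succ=(0,1,2) retry=(0,1,1)
13. T2 LOAD -> counter=3 r=(0,3,2) succ=(0,1,2) retry=(0,1,1)
14. T2 CAS -> counter=4 r=(0,3,2) succ=(0,2,2) retry=(0,1,1)

counter=4 r=(0,3,2) succ=(0,2,2) retry=(0,1,1)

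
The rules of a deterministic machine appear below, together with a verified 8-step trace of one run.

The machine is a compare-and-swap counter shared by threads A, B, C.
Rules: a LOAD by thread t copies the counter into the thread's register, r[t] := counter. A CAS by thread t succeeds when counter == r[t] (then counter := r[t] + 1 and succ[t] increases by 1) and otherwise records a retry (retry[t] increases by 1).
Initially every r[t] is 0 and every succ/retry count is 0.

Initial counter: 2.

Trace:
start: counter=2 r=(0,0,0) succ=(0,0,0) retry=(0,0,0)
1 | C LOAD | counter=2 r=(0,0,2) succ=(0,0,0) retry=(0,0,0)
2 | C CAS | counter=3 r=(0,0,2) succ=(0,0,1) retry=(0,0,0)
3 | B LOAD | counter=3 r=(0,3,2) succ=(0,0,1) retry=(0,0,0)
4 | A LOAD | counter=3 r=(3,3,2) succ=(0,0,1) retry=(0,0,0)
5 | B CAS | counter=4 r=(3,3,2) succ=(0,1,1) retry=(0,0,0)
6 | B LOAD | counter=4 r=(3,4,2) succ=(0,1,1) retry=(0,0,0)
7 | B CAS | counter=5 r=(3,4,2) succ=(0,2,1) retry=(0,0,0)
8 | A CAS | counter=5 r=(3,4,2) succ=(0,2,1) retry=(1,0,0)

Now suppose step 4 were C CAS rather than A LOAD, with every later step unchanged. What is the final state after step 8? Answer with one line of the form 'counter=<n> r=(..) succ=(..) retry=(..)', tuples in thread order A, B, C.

counter=5 r=(0,4,2) succ=(0,2,1) retry=(1,0,1)

(re-executing from step 4 with the substitution; state before step 4: counter=3 r=(0,3,2) succ=(0,0,1) retry=(0,0,0))
4 | C CAS | counter=3 r=(0,3,2) succ=(0,0,1) retry=(0,0,1)
5 | B CAS | counter=4 r=(0,3,2) succ=(0,1,1) retry=(0,0,1)
6 | B LOAD | counter=4 r=(0,4,2) succ=(0,1,1) retry=(0,0,1)
7 | B CAS | counter=5 r=(0,4,2) succ=(0,2,1) retry=(0,0,1)
8 | A CAS | counter=5 r=(0,4,2) succ=(0,2,1) retry=(1,0,1)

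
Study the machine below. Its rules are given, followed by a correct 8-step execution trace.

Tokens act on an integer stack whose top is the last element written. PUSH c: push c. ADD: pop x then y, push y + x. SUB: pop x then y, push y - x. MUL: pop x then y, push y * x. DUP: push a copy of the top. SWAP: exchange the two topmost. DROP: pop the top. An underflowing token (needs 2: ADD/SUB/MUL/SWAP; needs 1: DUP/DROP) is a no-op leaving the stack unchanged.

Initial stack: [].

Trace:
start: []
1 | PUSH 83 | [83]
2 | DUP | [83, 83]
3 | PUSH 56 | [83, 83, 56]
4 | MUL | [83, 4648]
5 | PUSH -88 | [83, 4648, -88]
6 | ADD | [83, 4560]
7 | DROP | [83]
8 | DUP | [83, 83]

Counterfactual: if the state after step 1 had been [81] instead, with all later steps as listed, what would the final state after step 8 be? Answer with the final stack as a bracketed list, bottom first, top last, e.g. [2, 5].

[81, 81]

state after step 1 := [81]
2 | DUP | [81, 81]
3 | PUSH 56 | [81, 81, 56]
4 | MUL | [81, 4536]
5 | PUSH -88 | [81, 4536, -88]
6 | ADD | [81, 4448]
7 | DROP | [81]
8 | DUP | [81, 81]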